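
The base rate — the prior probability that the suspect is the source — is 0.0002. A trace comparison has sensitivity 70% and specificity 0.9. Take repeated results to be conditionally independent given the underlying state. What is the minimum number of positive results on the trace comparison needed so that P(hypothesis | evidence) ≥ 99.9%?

Prior odds = 0.0002/0.9998 = 1/4999.
False-positive rate = 1 − 0.9 = 0.1; likelihood ratio of a positive = 0.7/0.1 = 7.
Target odds: 0.999 ÷ 0.001 = 999.
Need (1/4999) × 7ⁿ ≥ 999, i.e. 7ⁿ ≥ 4994001.
7⁷ = 823543 falls short of 4994001 but 7⁸ = 5764801 reaches it, so n = 8.

8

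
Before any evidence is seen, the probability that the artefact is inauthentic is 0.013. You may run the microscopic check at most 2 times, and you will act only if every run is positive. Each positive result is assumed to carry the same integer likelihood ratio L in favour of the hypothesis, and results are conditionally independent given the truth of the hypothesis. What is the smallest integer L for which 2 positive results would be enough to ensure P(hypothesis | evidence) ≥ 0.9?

27

Prior odds = 0.013/0.987 = 13/987.
Target odds = 0.9/0.1 = 9.
Need L² ≥ 9 ÷ (13/987) = 8883/13.
26² = 676 < 8883/13 ≤ 729 = 27², so L = 27.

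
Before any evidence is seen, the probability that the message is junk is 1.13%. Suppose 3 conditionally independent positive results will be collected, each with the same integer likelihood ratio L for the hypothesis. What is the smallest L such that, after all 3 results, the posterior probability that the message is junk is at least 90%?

Prior odds = 0.0113/0.9887 = 113/9887.
Target odds = 0.9/0.1 = 9.
Need L³ ≥ 9 ÷ (113/9887) = 88983/113.
9³ = 729 < 88983/113 ≤ 1000 = 10³, so L = 10.

10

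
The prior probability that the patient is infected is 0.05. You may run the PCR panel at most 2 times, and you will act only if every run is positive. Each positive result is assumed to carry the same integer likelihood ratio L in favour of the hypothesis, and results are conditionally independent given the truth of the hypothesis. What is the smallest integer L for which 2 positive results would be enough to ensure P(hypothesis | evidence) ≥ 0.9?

Prior odds = 0.05/0.95 = 1/19.
Target odds = 0.9/0.1 = 9.
Need L² ≥ 9 ÷ (1/19) = 171.
13² = 169 < 171 ≤ 196 = 14², so L = 14.

14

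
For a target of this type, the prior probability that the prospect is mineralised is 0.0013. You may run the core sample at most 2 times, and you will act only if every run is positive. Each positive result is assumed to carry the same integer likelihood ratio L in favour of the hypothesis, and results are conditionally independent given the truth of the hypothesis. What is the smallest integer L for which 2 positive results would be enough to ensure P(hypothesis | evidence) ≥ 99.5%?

391

Prior odds = 0.0013/0.9987 = 13/9987.
Target odds = 0.995/0.005 = 199.
Need L² ≥ 199 ÷ (13/9987) = 1987413/13.
390² = 152100 < 1987413/13 ≤ 152881 = 391², so L = 391.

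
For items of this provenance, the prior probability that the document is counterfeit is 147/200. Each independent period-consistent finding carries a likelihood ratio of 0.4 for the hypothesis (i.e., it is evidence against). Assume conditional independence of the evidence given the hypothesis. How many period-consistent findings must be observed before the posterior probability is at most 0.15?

4

Prior odds = 0.735/0.265 = 147/53.
Likelihood ratio per period-consistent finding = 0.4.
Target odds: 0.15 ÷ 0.85 = 3/17.
Need (147/53) × 0.4ⁿ ≤ 3/17, i.e. 0.4ⁿ ≤ 53/833.
0.4³ = 0.064 is still above 53/833 but 0.4⁴ = 0.0256 is at or below it, so n = 4.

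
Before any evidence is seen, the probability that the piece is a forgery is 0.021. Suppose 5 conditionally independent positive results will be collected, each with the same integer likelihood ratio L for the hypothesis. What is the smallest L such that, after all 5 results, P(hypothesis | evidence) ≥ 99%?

6

Prior odds = 0.021/0.979 = 21/979.
Target odds = 0.99/0.01 = 99.
Need L⁵ ≥ 99 ÷ (21/979) = 32307/7.
5⁵ = 3125 < 32307/7 ≤ 7776 = 6⁵, so L = 6.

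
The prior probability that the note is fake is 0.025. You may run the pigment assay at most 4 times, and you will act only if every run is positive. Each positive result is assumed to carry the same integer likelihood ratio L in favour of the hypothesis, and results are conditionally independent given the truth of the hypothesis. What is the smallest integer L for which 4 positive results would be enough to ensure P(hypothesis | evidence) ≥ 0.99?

8

Prior odds = 0.025/0.975 = 1/39.
Target odds = 0.99/0.01 = 99.
Need L⁴ ≥ 99 ÷ (1/39) = 3861.
7⁴ = 2401 < 3861 ≤ 4096 = 8⁴, so L = 8.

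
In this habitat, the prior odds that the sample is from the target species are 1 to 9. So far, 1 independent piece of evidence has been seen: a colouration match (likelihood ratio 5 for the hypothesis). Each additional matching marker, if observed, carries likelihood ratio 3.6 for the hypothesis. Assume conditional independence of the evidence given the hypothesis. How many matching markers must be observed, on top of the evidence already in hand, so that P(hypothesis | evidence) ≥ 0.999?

Prior odds = 1/9.
Bayes factor of the evidence already in hand = 5.
Odds after that evidence = (1/9) × 5 = 5/9.
Target odds = 0.999/0.001 = 999.
Need 3.6ⁿ ≥ 999 ÷ (5/9) = 1798.2.
3.6⁵ = 604.66176 falls short of 1798.2 but 3.6⁶ = 34012224/15625 reaches it, so n = 6.

6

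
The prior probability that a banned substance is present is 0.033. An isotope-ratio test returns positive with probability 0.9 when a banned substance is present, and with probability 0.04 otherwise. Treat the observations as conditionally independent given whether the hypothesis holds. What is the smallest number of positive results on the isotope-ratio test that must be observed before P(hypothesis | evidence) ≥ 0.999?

Prior odds = 0.033/0.967 = 33/967.
Likelihood ratio of a positive result = 0.9/0.04 = 22.5.
Target posterior odds = 0.999/0.001 = 999.
Need (33/967) × 22.5ⁿ ≥ 999, i.e. 22.5ⁿ ≥ 322011/11.
22.5³ = 11390.625 falls short of 322011/11 but 22.5⁴ = 256289.0625 reaches it, so n = 4.

4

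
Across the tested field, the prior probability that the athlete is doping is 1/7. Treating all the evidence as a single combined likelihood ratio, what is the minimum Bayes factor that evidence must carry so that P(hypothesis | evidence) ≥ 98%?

Prior odds = (1/7)/(6/7) = 1/6.
Target odds = 0.98/0.02 = 49.
Required Bayes factor = 49 ÷ (1/6) = 294.

294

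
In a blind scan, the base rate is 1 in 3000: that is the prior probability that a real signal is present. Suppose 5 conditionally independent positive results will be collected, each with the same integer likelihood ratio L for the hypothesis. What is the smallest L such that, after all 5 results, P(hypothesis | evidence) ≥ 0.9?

8

Prior odds = (1/3000)/(2999/3000) = 1/2999.
Target odds = 0.9/0.1 = 9.
Need L⁵ ≥ 9 ÷ (1/2999) = 26991.
7⁵ = 16807 < 26991 ≤ 32768 = 8⁵, so L = 8.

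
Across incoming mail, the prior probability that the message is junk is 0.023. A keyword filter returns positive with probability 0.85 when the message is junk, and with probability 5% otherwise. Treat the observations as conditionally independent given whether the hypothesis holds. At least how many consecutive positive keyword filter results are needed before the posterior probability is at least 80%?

Prior odds = 0.023/0.977 = 23/977.
Likelihood ratio of a positive result = 0.85/0.05 = 17.
Target posterior odds = 0.8/0.2 = 4.
Require 17ⁿ ≥ 4 ÷ (23/977) = 3908/23.
17¹ = 17 falls short of 3908/23 but 17² = 289 reaches it, so n = 2.

2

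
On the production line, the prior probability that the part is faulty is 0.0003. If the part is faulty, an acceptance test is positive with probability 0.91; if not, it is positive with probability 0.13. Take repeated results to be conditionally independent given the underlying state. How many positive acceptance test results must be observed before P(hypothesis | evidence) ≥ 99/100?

7

Prior odds = 0.0003/0.9997 = 3/9997.
Likelihood ratio of a positive = 0.91/0.13 = 7.
Target posterior odds = 0.99/0.01 = 99.
Require 7ⁿ ≥ 99 ÷ (3/9997) = 329901.
7⁶ = 117649 falls short of 329901 but 7⁷ = 823543 reaches it, so n = 7.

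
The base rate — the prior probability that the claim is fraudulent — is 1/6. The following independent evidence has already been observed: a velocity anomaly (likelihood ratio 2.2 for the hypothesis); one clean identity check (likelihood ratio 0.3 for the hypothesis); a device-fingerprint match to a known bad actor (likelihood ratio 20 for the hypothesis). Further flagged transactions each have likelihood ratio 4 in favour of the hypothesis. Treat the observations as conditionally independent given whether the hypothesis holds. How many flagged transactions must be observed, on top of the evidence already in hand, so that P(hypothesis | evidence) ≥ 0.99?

Prior odds = (1/6)/(5/6) = 0.2.
Combined Bayes factor of the evidence already in hand = 2.2 × 0.3 × 20 = 13.2.
Odds after that evidence = 0.2 × 13.2 = 2.64.
Target odds = 0.99/0.01 = 99.
Need 4ⁿ ≥ 99 ÷ 2.64 = 37.5.
4² = 16 falls short of 37.5 but 4³ = 64 reaches it, so n = 3.

3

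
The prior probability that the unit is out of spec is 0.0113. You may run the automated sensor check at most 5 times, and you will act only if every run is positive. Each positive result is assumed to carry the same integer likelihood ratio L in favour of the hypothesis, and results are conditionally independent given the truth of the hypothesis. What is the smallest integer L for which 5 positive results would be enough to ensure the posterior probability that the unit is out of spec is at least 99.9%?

Prior odds = 0.0113/0.9887 = 113/9887.
Target odds = 0.999/0.001 = 999.
Need L⁵ ≥ 999 ÷ (113/9887) = 9877113/113.
9⁵ = 59049 < 9877113/113 ≤ 100000 = 10⁵, so L = 10.

10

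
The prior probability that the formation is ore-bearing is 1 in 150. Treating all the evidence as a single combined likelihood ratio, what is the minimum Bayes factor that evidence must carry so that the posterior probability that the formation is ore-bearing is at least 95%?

Prior odds = (1/150)/(149/150) = 1/149.
Target odds = 0.95/0.05 = 19.
Required Bayes factor = 19 ÷ (1/149) = 2831.

2831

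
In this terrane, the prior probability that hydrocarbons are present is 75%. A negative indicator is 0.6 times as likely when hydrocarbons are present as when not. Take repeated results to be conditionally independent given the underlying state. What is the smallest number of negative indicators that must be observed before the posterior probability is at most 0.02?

10

Prior odds: 0.75 ÷ 0.25 = 3.
Likelihood ratio per negative indicator = 0.6.
Target posterior odds = 0.02/0.98 = 1/49.
Need 3 × 0.6ⁿ ≤ 1/49, i.e. 0.6ⁿ ≤ 1/147.
0.6⁹ = 19683/1953125 is still above 1/147 but 0.6¹⁰ = 59049/9765625 is at or below it, so n = 10.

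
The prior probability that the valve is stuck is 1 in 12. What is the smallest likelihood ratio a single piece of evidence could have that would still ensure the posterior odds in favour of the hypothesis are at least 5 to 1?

Prior odds = (1/12)/(11/12) = 1/11.
Target odds = 5.
Required Bayes factor = 5 ÷ (1/11) = 55.

55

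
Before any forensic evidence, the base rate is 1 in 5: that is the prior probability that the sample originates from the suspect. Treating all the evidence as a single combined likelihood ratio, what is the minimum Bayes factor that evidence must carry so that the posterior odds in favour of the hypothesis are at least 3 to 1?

Prior odds = 0.2/0.8 = 0.25.
Target odds = 3.
Required Bayes factor = 3 ÷ 0.25 = 12.

12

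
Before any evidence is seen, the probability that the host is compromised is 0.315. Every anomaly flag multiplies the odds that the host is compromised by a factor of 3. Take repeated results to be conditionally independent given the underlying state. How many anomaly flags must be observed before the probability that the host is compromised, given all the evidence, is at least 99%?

Prior odds: 0.315 ÷ 0.685 = 63/137.
Likelihood ratio per anomaly flag = 3.
Target odds: 0.99 ÷ 0.01 = 99.
Need (63/137) × 3ⁿ ≥ 99, i.e. 3ⁿ ≥ 1507/7.
3⁴ = 81 falls short of 1507/7 but 3⁵ = 243 reaches it, so n = 5.

5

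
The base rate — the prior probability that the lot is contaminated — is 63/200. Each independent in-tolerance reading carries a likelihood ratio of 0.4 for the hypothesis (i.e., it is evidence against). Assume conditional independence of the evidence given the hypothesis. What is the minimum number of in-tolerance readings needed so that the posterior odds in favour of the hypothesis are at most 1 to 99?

Prior odds: 0.315 ÷ 0.685 = 63/137.
Likelihood ratio per in-tolerance reading = 0.4.
Target odds = 1/99.
Need (63/137) × 0.4ⁿ ≤ 1/99, i.e. 0.4ⁿ ≤ 137/6237.
0.4⁴ = 0.0256 is still above 137/6237 but 0.4⁵ = 0.01024 is at or below it, so n = 5.

5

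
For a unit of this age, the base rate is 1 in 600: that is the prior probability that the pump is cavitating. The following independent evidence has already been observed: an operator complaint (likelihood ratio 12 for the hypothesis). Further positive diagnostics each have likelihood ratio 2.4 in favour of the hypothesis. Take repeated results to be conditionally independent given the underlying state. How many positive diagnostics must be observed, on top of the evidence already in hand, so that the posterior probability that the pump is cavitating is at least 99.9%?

Prior odds = (1/600)/(599/600) = 1/599.
Bayes factor of the evidence already in hand = 12.
Odds after that evidence = (1/599) × 12 = 12/599.
Target odds = 0.999/0.001 = 999.
Need 2.4ⁿ ≥ 999 ÷ (12/599) = 49866.75.
2.4¹² ≈36520.3 falls short of 49866.75 but 2.4¹³ ≈87648.8 reaches it, so n = 13.

13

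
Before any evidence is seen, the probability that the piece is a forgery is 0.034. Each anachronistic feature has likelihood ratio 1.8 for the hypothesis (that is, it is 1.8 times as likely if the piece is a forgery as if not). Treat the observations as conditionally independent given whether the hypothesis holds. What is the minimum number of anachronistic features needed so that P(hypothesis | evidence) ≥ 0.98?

Prior odds: 0.034 ÷ 0.966 = 17/483.
Likelihood ratio per anachronistic feature = 1.8.
Target odds: 0.98 ÷ 0.02 = 49.
Need (17/483) × 1.8ⁿ ≥ 49, i.e. 1.8ⁿ ≥ 23667/17.
1.8¹² ≈1156.83 falls short of 23667/17 but 1.8¹³ ≈2082.3 reaches it, so n = 13.

13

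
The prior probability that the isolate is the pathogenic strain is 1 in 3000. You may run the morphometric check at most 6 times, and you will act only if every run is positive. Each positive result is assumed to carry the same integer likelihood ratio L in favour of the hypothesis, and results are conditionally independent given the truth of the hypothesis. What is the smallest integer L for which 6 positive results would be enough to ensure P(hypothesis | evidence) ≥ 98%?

8

Prior odds = (1/3000)/(2999/3000) = 1/2999.
Target odds = 0.98/0.02 = 49.
Need L⁶ ≥ 49 ÷ (1/2999) = 146951.
7⁶ = 117649 < 146951 ≤ 262144 = 8⁶, so L = 8.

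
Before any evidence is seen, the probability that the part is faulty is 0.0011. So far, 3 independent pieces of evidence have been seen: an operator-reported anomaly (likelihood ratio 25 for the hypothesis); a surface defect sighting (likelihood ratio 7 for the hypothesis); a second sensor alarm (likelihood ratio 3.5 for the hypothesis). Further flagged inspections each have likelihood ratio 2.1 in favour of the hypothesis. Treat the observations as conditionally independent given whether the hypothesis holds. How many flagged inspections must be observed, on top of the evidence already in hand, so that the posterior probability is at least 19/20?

5

Prior odds = 0.0011/0.9989 = 11/9989.
Combined Bayes factor of the evidence already in hand = 25 × 7 × 3.5 = 612.5.
Odds after that evidence = (11/9989) × 612.5 = 1925/2854.
Target odds = 0.95/0.05 = 19.
Need 2.1ⁿ ≥ 19 ÷ (1925/2854) = 54226/1925.
2.1⁴ = 19.4481 falls short of 54226/1925 but 2.1⁵ = 4084101/100000 reaches it, so n = 5.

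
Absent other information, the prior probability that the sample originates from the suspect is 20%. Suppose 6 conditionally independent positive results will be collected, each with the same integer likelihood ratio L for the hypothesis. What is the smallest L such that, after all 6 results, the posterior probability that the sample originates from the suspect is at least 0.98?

3

Prior odds = 0.2/0.8 = 0.25.
Target odds = 0.98/0.02 = 49.
Need L⁶ ≥ 49 ÷ 0.25 = 196.
2⁶ = 64 < 196 ≤ 729 = 3⁶, so L = 3.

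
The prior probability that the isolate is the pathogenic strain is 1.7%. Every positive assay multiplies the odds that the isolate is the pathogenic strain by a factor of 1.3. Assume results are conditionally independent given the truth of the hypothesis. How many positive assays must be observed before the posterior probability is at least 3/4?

Prior odds = 0.017/0.983 = 17/983.
Likelihood ratio per positive assay = 1.3.
Target posterior odds = 0.75/0.25 = 3.
Require 1.3ⁿ ≥ 3 ÷ (17/983) = 2949/17.
1.3¹⁹ ≈146.192 falls short of 2949/17 but 1.3²⁰ ≈190.05 reaches it, so n = 20.

20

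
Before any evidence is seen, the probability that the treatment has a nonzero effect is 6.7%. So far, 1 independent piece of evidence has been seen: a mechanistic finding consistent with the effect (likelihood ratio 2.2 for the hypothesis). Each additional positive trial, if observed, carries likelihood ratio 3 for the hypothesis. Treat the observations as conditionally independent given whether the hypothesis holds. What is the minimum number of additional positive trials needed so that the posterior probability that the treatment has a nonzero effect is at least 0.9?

4

Prior odds = 0.067/0.933 = 67/933.
Bayes factor of the evidence already in hand = 2.2.
Odds after that evidence = (67/933) × 2.2 = 737/4665.
Target odds = 0.9/0.1 = 9.
Need 3ⁿ ≥ 9 ÷ (737/4665) = 41985/737.
3³ = 27 falls short of 41985/737 but 3⁴ = 81 reaches it, so n = 4.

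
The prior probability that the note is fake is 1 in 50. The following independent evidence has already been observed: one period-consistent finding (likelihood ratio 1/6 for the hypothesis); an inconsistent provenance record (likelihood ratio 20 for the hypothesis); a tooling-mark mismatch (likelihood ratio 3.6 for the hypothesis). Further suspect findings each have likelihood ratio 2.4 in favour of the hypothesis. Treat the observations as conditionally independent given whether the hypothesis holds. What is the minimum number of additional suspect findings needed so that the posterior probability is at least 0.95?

Prior odds = 0.02/0.98 = 1/49.
Combined Bayes factor of the evidence already in hand = (1/6) × 20 × 3.6 = 12.
Odds after that evidence = (1/49) × 12 = 12/49.
Target odds = 0.95/0.05 = 19.
Need 2.4ⁿ ≥ 19 ÷ (12/49) = 931/12.
2.4⁴ = 33.1776 falls short of 931/12 but 2.4⁵ = 79.62624 reaches it, so n = 5.

5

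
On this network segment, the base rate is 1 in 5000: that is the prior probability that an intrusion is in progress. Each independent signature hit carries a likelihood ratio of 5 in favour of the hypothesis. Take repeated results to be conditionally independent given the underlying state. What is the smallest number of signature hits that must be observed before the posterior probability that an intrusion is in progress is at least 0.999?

10

Prior odds: 0.0002 ÷ 0.9998 = 1/4999.
Likelihood ratio per signature hit = 5.
Target odds: 0.999 ÷ 0.001 = 999.
Require 5ⁿ ≥ 999 ÷ (1/4999) = 4994001.
5⁹ = 1953125 falls short of 4994001 but 5¹⁰ = 9765625 reaches it, so n = 10.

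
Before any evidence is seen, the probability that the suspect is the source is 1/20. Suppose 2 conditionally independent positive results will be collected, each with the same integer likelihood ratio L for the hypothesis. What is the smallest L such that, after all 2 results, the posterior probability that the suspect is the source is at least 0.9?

14

Prior odds = 0.05/0.95 = 1/19.
Target odds = 0.9/0.1 = 9.
Need L² ≥ 9 ÷ (1/19) = 171.
13² = 169 < 171 ≤ 196 = 14², so L = 14.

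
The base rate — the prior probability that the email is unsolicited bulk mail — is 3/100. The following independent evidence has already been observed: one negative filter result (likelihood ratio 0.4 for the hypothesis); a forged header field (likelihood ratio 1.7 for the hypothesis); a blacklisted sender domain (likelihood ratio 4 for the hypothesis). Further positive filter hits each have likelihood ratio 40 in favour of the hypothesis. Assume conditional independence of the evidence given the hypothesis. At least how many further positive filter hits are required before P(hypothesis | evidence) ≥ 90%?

Prior odds = 0.03/0.97 = 3/97.
Combined Bayes factor of the evidence already in hand = 0.4 × 1.7 × 4 = 2.72.
Odds after that evidence = (3/97) × 2.72 = 204/2425.
Target odds = 0.9/0.1 = 9.
Need 40ⁿ ≥ 9 ÷ (204/2425) = 7275/68.
40¹ = 40 falls short of 7275/68 but 40² = 1600 reaches it, so n = 2.

2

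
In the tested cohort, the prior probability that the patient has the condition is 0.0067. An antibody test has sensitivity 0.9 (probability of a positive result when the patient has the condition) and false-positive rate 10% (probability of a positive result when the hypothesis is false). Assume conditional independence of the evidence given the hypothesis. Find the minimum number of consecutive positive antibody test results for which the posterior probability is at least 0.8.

3

Prior odds = 0.0067/0.9933 = 67/9933.
Likelihood ratio of a positive result = 0.9/0.1 = 9.
Target odds: 0.8 ÷ 0.2 = 4.
Require 9ⁿ ≥ 4 ÷ (67/9933) = 39732/67.
9² = 81 falls short of 39732/67 but 9³ = 729 reaches it, so n = 3.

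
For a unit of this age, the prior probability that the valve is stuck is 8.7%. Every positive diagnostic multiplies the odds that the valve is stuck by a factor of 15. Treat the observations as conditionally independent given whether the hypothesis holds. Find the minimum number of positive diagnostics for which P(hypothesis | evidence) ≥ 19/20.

Prior odds: 0.087 ÷ 0.913 = 87/913.
Likelihood ratio per positive diagnostic = 15.
Target posterior odds = 0.95/0.05 = 19.
Need (87/913) × 15ⁿ ≥ 19, i.e. 15ⁿ ≥ 17347/87.
15¹ = 15 falls short of 17347/87 but 15² = 225 reaches it, so n = 2.

2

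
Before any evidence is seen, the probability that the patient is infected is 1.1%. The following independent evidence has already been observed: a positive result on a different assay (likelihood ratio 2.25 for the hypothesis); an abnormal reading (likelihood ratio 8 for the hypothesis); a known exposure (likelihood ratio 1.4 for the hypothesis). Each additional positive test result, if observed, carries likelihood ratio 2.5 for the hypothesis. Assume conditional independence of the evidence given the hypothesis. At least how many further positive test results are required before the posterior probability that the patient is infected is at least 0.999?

9

Prior odds = 0.011/0.989 = 11/989.
Combined Bayes factor of the evidence already in hand = 2.25 × 8 × 1.4 = 25.2.
Odds after that evidence = (11/989) × 25.2 = 1386/4945.
Target odds = 0.999/0.001 = 999.
Need 2.5ⁿ ≥ 999 ÷ (1386/4945) = 548895/154.
2.5⁸ = 390625/256 falls short of 548895/154 but 2.5⁹ = 1953125/512 reaches it, so n = 9.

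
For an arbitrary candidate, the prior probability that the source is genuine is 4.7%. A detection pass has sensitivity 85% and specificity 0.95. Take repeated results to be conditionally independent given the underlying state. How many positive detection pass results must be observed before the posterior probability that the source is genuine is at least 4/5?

2

Prior odds: 0.047 ÷ 0.953 = 47/953.
False-positive rate = 1 − 0.95 = 0.05; likelihood ratio of a positive = 0.85/0.05 = 17.
Target posterior odds = 0.8/0.2 = 4.
Need (47/953) × 17ⁿ ≥ 4, i.e. 17ⁿ ≥ 3812/47.
17¹ = 17 falls short of 3812/47 but 17² = 289 reaches it, so n = 2.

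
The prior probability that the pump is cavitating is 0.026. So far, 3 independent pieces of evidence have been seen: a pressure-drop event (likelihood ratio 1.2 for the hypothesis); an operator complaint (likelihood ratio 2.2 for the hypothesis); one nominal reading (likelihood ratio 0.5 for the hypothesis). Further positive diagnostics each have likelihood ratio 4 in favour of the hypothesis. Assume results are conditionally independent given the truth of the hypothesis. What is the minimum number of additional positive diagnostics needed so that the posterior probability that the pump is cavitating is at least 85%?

4

Prior odds = 0.026/0.974 = 13/487.
Combined Bayes factor of the evidence already in hand = 1.2 × 2.2 × 0.5 = 1.32.
Odds after that evidence = (13/487) × 1.32 = 429/12175.
Target odds = 0.85/0.15 = 17/3.
Need 4ⁿ ≥ 17/3 ÷ (429/12175) = 206975/1287.
4³ = 64 falls short of 206975/1287 but 4⁴ = 256 reaches it, so n = 4.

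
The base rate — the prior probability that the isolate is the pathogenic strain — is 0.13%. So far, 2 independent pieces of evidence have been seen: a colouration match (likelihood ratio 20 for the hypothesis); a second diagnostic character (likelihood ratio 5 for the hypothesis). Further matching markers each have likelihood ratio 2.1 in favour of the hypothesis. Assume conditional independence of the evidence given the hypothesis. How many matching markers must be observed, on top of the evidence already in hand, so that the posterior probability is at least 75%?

5

Prior odds = 0.0013/0.9987 = 13/9987.
Combined Bayes factor of the evidence already in hand = 20 × 5 = 100.
Odds after that evidence = (13/9987) × 100 = 1300/9987.
Target odds = 0.75/0.25 = 3.
Need 2.1ⁿ ≥ 3 ÷ (1300/9987) = 29961/1300.
2.1⁴ = 19.4481 falls short of 29961/1300 but 2.1⁵ = 4084101/100000 reaches it, so n = 5.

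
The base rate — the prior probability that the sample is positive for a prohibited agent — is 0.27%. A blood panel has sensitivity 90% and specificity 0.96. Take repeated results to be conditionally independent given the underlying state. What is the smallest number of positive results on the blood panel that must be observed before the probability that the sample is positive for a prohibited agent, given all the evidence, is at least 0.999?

5

Prior odds = 0.0027/0.9973 = 27/9973.
False-positive rate = 1 − 0.96 = 0.04; likelihood ratio of a positive = 0.9/0.04 = 22.5.
Target odds: 0.999 ÷ 0.001 = 999.
Need (27/9973) × 22.5ⁿ ≥ 999, i.e. 22.5ⁿ ≥ 369001.
22.5⁴ = 256289.0625 falls short of 369001 but 22.5⁵ = 184528125/32 reaches it, so n = 5.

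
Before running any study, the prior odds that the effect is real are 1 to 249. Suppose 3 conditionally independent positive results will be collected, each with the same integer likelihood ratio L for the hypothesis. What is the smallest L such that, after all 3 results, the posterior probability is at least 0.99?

30

Prior odds = 1/249.
Target odds = 0.99/0.01 = 99.
Need L³ ≥ 99 ÷ (1/249) = 24651.
29³ = 24389 < 24651 ≤ 27000 = 30³, so L = 30.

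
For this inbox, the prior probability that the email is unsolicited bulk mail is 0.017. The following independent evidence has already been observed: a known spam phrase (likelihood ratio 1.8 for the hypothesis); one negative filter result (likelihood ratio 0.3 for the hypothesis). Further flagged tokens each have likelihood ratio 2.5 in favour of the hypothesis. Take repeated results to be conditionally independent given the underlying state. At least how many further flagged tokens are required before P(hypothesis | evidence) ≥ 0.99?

11

Prior odds = 0.017/0.983 = 17/983.
Combined Bayes factor of the evidence already in hand = 1.8 × 0.3 = 0.54.
Odds after that evidence = (17/983) × 0.54 = 459/49150.
Target odds = 0.99/0.01 = 99.
Need 2.5ⁿ ≥ 99 ÷ (459/49150) = 540650/51.
2.5¹⁰ = 9765625/1024 falls short of 540650/51 but 2.5¹¹ = 48828125/2048 reaches it, so n = 11.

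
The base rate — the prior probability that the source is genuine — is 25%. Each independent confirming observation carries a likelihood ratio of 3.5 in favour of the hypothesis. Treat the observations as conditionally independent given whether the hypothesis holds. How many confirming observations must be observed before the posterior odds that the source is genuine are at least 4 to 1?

Prior odds: 0.25 ÷ 0.75 = 1/3.
Likelihood ratio per confirming observation = 3.5.
Target odds = 4.
Require 3.5ⁿ ≥ 4 ÷ (1/3) = 12.
3.5¹ = 3.5 falls short of 12 but 3.5² = 12.25 reaches it, so n = 2.

2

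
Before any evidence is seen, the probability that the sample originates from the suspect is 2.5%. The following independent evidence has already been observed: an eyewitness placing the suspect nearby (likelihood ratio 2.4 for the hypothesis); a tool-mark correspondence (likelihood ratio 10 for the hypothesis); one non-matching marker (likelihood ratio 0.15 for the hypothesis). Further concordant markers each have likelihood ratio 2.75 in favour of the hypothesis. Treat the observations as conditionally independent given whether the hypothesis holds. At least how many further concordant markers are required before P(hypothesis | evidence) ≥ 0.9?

Prior odds = 0.025/0.975 = 1/39.
Combined Bayes factor of the evidence already in hand = 2.4 × 10 × 0.15 = 3.6.
Odds after that evidence = (1/39) × 3.6 = 6/65.
Target odds = 0.9/0.1 = 9.
Need 2.75ⁿ ≥ 9 ÷ (6/65) = 97.5.
2.75⁴ = 57.19140625 falls short of 97.5 but 2.75⁵ = 161051/1024 reaches it, so n = 5.

5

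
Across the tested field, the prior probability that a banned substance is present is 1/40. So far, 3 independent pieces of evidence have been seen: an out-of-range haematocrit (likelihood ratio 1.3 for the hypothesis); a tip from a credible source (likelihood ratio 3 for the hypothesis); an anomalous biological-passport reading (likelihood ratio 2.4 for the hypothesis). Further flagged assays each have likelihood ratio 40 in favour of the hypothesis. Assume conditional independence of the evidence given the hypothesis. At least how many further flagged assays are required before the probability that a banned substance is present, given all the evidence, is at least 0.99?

2

Prior odds = 0.025/0.975 = 1/39.
Combined Bayes factor of the evidence already in hand = 1.3 × 3 × 2.4 = 9.36.
Odds after that evidence = (1/39) × 9.36 = 0.24.
Target odds = 0.99/0.01 = 99.
Need 40ⁿ ≥ 99 ÷ 0.24 = 412.5.
40¹ = 40 falls short of 412.5 but 40² = 1600 reaches it, so n = 2.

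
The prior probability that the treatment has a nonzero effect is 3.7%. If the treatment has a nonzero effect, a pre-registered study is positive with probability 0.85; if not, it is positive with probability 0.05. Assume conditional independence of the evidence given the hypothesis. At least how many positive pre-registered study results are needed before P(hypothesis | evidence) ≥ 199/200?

Prior odds: 0.037 ÷ 0.963 = 37/963.
Likelihood ratio of a positive = 0.85/0.05 = 17.
Target posterior odds = 0.995/0.005 = 199.
Require 17ⁿ ≥ 199 ÷ (37/963) = 191637/37.
17³ = 4913 falls short of 191637/37 but 17⁴ = 83521 reaches it, so n = 4.

4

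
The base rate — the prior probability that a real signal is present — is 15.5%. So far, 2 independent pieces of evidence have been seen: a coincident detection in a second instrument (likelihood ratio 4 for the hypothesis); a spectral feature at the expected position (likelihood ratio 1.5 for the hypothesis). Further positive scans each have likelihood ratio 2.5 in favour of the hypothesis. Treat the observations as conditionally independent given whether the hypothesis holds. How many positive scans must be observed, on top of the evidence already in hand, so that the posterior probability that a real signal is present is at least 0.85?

Prior odds = 0.155/0.845 = 31/169.
Combined Bayes factor of the evidence already in hand = 4 × 1.5 = 6.
Odds after that evidence = (31/169) × 6 = 186/169.
Target odds = 0.85/0.15 = 17/3.
Need 2.5ⁿ ≥ 17/3 ÷ (186/169) = 2873/558.
2.5¹ = 2.5 falls short of 2873/558 but 2.5² = 6.25 reaches it, so n = 2.

2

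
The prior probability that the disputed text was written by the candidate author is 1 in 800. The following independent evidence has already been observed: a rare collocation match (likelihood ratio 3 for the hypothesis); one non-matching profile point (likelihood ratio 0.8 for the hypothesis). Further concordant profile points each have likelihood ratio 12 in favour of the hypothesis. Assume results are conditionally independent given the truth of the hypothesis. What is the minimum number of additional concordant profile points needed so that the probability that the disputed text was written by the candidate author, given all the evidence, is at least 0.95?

4

Prior odds = 0.00125/0.99875 = 1/799.
Combined Bayes factor of the evidence already in hand = 3 × 0.8 = 2.4.
Odds after that evidence = (1/799) × 2.4 = 12/3995.
Target odds = 0.95/0.05 = 19.
Need 12ⁿ ≥ 19 ÷ (12/3995) = 75905/12.
12³ = 1728 falls short of 75905/12 but 12⁴ = 20736 reaches it, so n = 4.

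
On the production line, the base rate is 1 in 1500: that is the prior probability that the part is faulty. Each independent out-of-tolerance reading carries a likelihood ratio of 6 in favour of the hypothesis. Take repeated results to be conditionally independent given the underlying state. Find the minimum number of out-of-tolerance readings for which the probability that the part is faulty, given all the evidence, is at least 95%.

6

Prior odds: (1/1500) ÷ (1499/1500) = 1/1499.
Likelihood ratio per out-of-tolerance reading = 6.
Target posterior odds = 0.95/0.05 = 19.
Require 6ⁿ ≥ 19 ÷ (1/1499) = 28481.
6⁵ = 7776 falls short of 28481 but 6⁶ = 46656 reaches it, so n = 6.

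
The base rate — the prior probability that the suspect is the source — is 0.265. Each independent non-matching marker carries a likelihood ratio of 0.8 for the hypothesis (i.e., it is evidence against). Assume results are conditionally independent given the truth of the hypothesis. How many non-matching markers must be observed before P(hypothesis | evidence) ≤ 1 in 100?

17

Prior odds: 0.265 ÷ 0.735 = 53/147.
Likelihood ratio per non-matching marker = 0.8.
Target odds: 0.01 ÷ 0.99 = 1/99.
Require 0.8ⁿ ≤ 1/99 ÷ (53/147) = 49/1749.
0.8¹⁶ ≈0.0281475 is still above 49/1749 but 0.8¹⁷ ≈0.022518 is at or below it, so n = 17.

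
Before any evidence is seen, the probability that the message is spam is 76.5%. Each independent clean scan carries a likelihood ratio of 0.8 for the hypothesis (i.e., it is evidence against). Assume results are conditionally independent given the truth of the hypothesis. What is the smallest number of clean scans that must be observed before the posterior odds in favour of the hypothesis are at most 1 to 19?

19

Prior odds = 0.765/0.235 = 153/47.
Likelihood ratio per clean scan = 0.8.
Target odds = 1/19.
Need (153/47) × 0.8ⁿ ≤ 1/19, i.e. 0.8ⁿ ≤ 47/2907.
0.8¹⁸ ≈0.0180144 is still above 47/2907 but 0.8¹⁹ ≈0.0144115 is at or below it, so n = 19.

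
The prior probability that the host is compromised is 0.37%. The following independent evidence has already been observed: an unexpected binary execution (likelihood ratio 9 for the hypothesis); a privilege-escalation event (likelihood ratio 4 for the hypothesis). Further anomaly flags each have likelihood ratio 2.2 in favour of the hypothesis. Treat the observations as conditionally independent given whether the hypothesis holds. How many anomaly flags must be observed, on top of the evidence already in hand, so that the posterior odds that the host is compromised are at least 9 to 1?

6

Prior odds = 0.0037/0.9963 = 37/9963.
Combined Bayes factor of the evidence already in hand = 9 × 4 = 36.
Odds after that evidence = (37/9963) × 36 = 148/1107.
Target odds = 9.
Need 2.2ⁿ ≥ 9 ÷ (148/1107) = 9963/148.
2.2⁵ = 51.53632 falls short of 9963/148 but 2.2⁶ = 1771561/15625 reaches it, so n = 6.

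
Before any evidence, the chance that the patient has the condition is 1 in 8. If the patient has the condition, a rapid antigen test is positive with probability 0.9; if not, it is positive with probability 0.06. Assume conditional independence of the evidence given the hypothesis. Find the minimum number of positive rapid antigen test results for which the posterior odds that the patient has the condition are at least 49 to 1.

3

Prior odds = 0.125/0.875 = 1/7.
Likelihood ratio of a positive = 0.9/0.06 = 15.
Target odds = 49.
Need (1/7) × 15ⁿ ≥ 49, i.e. 15ⁿ ≥ 343.
15² = 225 falls short of 343 but 15³ = 3375 reaches it, so n = 3.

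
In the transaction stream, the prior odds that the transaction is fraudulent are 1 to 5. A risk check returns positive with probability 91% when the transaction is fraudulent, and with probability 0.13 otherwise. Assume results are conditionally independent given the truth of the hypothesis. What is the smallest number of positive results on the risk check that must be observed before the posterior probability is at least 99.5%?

4

Prior odds = 0.2.
Likelihood ratio of a positive result = 0.91/0.13 = 7.
Target posterior odds = 0.995/0.005 = 199.
Need 0.2 × 7ⁿ ≥ 199, i.e. 7ⁿ ≥ 995.
7³ = 343 falls short of 995 but 7⁴ = 2401 reaches it, so n = 4.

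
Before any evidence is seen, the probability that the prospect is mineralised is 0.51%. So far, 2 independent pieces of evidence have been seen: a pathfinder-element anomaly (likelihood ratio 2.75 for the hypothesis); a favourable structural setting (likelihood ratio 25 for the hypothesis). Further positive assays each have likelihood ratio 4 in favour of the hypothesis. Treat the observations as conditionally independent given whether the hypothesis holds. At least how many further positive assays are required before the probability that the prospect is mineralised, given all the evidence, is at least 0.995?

5

Prior odds = 0.0051/0.9949 = 51/9949.
Combined Bayes factor of the evidence already in hand = 2.75 × 25 = 68.75.
Odds after that evidence = (51/9949) × 68.75 = 14025/39796.
Target odds = 0.995/0.005 = 199.
Need 4ⁿ ≥ 199 ÷ (14025/39796) = 7919404/14025.
4⁴ = 256 falls short of 7919404/14025 but 4⁵ = 1024 reaches it, so n = 5.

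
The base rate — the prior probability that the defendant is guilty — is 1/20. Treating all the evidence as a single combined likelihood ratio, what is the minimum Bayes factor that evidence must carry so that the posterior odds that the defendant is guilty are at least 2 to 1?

Prior odds = 0.05/0.95 = 1/19.
Target odds = 2.
Required Bayes factor = 2 ÷ (1/19) = 38.

38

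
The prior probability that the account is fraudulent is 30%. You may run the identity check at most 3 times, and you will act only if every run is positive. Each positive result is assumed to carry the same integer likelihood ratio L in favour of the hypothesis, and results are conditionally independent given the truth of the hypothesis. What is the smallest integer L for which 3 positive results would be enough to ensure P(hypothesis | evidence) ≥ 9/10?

3

Prior odds = 0.3/0.7 = 3/7.
Target odds = 0.9/0.1 = 9.
Need L³ ≥ 9 ÷ (3/7) = 21.
2³ = 8 < 21 ≤ 27 = 3³, so L = 3.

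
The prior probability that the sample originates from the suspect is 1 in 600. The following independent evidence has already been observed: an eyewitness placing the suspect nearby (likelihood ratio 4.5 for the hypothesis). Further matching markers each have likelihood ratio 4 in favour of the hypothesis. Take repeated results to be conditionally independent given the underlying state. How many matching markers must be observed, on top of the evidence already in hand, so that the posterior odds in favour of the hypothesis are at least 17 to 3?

Prior odds = (1/600)/(599/600) = 1/599.
Bayes factor of the evidence already in hand = 4.5.
Odds after that evidence = (1/599) × 4.5 = 9/1198.
Target odds = 17/3.
Need 4ⁿ ≥ 17/3 ÷ (9/1198) = 20366/27.
4⁴ = 256 falls short of 20366/27 but 4⁵ = 1024 reaches it, so n = 5.

5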